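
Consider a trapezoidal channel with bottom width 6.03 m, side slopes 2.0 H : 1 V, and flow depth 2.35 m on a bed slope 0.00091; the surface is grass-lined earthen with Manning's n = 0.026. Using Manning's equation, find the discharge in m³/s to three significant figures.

A = (b + z·y)·y = (6.03 + 2.0×2.35)×2.35 = 25.22 m²
P = b + 2y√(1+z²) = 6.03 + 2×2.35×√(1+2.0²) = 16.54 m
R = A/P = 25.22/16.54 = 1.525 m
Q = (1/n)·A·R^(2/3)·S^(1/2) = (1/0.026) × 25.22 × 1.525^(2/3) × 0.00091^(1/2) = 38.75 m³/s

38.8 m³/s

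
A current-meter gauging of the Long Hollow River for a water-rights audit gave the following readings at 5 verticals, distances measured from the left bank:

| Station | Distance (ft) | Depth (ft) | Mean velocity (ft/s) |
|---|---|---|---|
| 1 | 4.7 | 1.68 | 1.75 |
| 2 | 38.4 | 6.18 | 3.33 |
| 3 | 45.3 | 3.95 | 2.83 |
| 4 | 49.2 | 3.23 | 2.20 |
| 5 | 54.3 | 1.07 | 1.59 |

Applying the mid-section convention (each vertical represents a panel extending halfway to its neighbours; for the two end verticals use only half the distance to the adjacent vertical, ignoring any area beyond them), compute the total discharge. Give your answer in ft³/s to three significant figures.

564 ft³/s

w_1 = (38.4 − 4.7)/2 = 16.85 ft; q_1 = 1.75 × 1.68 × 16.85 = 49.54 ft³/s
w_2 = (45.3 − 4.7)/2 = 20.3 ft; q_2 = 3.33 × 6.18 × 20.3 = 417.8 ft³/s
w_3 = (49.2 − 38.4)/2 = 5.4 ft; q_3 = 2.83 × 3.95 × 5.4 = 60.36 ft³/s
w_4 = (54.3 − 45.3)/2 = 4.5 ft; q_4 = 2.20 × 3.23 × 4.5 = 31.98 ft³/s
w_5 = (54.3 − 49.2)/2 = 2.55 ft; q_5 = 1.59 × 1.07 × 2.55 = 4.338 ft³/s
Q = Σ qᵢ = 564.0 ft³/s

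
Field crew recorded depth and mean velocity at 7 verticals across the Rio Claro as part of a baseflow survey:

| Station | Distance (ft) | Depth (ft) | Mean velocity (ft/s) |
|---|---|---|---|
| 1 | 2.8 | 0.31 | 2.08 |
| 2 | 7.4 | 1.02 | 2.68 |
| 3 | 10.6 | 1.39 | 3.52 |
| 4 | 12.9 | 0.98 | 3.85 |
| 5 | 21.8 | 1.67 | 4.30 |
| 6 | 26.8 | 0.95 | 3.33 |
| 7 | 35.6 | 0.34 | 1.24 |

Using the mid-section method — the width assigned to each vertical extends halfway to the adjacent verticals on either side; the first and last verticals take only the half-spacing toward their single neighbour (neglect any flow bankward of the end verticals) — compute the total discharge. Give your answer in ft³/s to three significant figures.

120 ft³/s

w_1 = (7.4 − 2.8)/2 = 2.3 ft; q_1 = 2.08 × 0.31 × 2.3 = 1.483 ft³/s
w_2 = (10.6 − 2.8)/2 = 3.9 ft; q_2 = 2.68 × 1.02 × 3.9 = 10.66 ft³/s
w_3 = (12.9 − 7.4)/2 = 2.75 ft; q_3 = 3.52 × 1.39 × 2.75 = 13.46 ft³/s
w_4 = (21.8 − 10.6)/2 = 5.6 ft; q_4 = 3.85 × 0.98 × 5.6 = 21.13 ft³/s
w_5 = (26.8 − 12.9)/2 = 6.95 ft; q_5 = 4.30 × 1.67 × 6.95 = 49.91 ft³/s
w_6 = (35.6 − 21.8)/2 = 6.9 ft; q_6 = 3.33 × 0.95 × 6.9 = 21.83 ft³/s
w_7 = (35.6 − 26.8)/2 = 4.4 ft; q_7 = 1.24 × 0.34 × 4.4 = 1.855 ft³/s
Q = Σ qᵢ = 120.3 ft³/s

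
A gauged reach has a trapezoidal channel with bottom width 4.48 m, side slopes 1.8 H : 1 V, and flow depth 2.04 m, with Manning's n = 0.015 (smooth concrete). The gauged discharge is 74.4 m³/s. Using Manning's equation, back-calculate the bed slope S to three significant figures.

A = (b + z·y)·y = (4.48 + 1.8×2.04)×2.04 = 16.63 m²
P = b + 2y√(1+z²) = 4.48 + 2×2.04×√(1+1.8²) = 12.88 m
R = A/P = 16.63/12.88 = 1.291 m
S = (Q·n / (1·A·R^(2/3)))² = (74.4×0.015 / (1×16.63×1.186))² = 0.003203

0.00320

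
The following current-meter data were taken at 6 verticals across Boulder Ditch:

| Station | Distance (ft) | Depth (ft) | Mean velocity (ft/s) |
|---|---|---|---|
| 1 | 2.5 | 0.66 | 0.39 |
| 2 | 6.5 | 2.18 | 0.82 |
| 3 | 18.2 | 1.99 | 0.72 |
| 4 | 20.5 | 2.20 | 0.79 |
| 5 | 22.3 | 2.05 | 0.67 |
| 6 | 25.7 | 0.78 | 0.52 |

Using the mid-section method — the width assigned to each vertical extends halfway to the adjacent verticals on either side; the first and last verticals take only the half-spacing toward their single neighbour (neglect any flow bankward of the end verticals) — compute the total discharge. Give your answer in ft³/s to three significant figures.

w_1 = (6.5 − 2.5)/2 = 2 ft; q_1 = 0.39 × 0.66 × 2 = 0.5148 ft³/s
w_2 = (18.2 − 2.5)/2 = 7.85 ft; q_2 = 0.82 × 2.18 × 7.85 = 14.03 ft³/s
w_3 = (20.5 − 6.5)/2 = 7 ft; q_3 = 0.72 × 1.99 × 7 = 10.03 ft³/s
w_4 = (22.3 − 18.2)/2 = 2.05 ft; q_4 = 0.79 × 2.20 × 2.05 = 3.563 ft³/s
w_5 = (25.7 − 20.5)/2 = 2.6 ft; q_5 = 0.67 × 2.05 × 2.6 = 3.571 ft³/s
w_6 = (25.7 − 22.3)/2 = 1.7 ft; q_6 = 0.52 × 0.78 × 1.7 = 0.6895 ft³/s
Q = Σ qᵢ = 32.40 ft³/s

32.4 ft³/s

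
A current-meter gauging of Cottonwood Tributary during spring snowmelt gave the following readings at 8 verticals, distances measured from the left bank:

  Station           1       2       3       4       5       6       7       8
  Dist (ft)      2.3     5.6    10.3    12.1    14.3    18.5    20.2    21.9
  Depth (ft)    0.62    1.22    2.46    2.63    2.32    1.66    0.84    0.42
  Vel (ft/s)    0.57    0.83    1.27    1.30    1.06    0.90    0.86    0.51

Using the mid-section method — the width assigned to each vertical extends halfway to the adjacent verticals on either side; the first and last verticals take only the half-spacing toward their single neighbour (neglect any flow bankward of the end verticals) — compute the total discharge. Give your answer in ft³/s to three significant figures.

35.3 ft³/s

w_1 = (5.6 − 2.3)/2 = 1.65 ft; q_1 = 0.57 × 0.62 × 1.65 = 0.5831 ft³/s
w_2 = (10.3 − 2.3)/2 = 4 ft; q_2 = 0.83 × 1.22 × 4 = 4.050 ft³/s
w_3 = (12.1 − 5.6)/2 = 3.25 ft; q_3 = 1.27 × 2.46 × 3.25 = 10.15 ft³/s
w_4 = (14.3 − 10.3)/2 = 2 ft; q_4 = 1.30 × 2.63 × 2 = 6.838 ft³/s
w_5 = (18.5 − 12.1)/2 = 3.2 ft; q_5 = 1.06 × 2.32 × 3.2 = 7.869 ft³/s
w_6 = (20.2 − 14.3)/2 = 2.95 ft; q_6 = 0.90 × 1.66 × 2.95 = 4.407 ft³/s
w_7 = (21.9 − 18.5)/2 = 1.7 ft; q_7 = 0.86 × 0.84 × 1.7 = 1.228 ft³/s
w_8 = (21.9 − 20.2)/2 = 0.85 ft; q_8 = 0.51 × 0.42 × 0.85 = 0.1821 ft³/s
Q = Σ qᵢ = 35.31 ft³/s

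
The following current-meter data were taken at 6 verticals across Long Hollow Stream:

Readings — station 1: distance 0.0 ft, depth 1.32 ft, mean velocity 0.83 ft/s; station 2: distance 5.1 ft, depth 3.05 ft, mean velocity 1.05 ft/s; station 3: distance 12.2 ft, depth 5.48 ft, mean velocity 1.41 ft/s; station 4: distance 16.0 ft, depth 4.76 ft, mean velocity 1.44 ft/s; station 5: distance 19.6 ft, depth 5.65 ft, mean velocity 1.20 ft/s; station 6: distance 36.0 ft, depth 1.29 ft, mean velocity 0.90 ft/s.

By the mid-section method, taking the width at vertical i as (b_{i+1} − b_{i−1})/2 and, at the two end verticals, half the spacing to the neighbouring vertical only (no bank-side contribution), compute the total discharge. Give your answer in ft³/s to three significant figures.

167 ft³/s

w_1 = (5.1 − 0.0)/2 = 2.55 ft; q_1 = 0.83 × 1.32 × 2.55 = 2.794 ft³/s
w_2 = (12.2 − 0.0)/2 = 6.1 ft; q_2 = 1.05 × 3.05 × 6.1 = 19.54 ft³/s
w_3 = (16.0 − 5.1)/2 = 5.45 ft; q_3 = 1.41 × 5.48 × 5.45 = 42.11 ft³/s
w_4 = (19.6 − 12.2)/2 = 3.7 ft; q_4 = 1.44 × 4.76 × 3.7 = 25.36 ft³/s
w_5 = (36.0 − 16.0)/2 = 10 ft; q_5 = 1.20 × 5.65 × 10 = 67.80 ft³/s
w_6 = (36.0 − 19.6)/2 = 8.2 ft; q_6 = 0.90 × 1.29 × 8.2 = 9.520 ft³/s
Q = Σ qᵢ = 167.1 ft³/s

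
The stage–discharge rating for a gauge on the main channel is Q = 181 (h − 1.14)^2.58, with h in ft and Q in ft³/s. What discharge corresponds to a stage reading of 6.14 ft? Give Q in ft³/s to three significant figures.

Q = 181 × (6.14 − 1.14)^2.58 = 181 × 5^2.58 = 11510 ft³/s

11500 ft³/s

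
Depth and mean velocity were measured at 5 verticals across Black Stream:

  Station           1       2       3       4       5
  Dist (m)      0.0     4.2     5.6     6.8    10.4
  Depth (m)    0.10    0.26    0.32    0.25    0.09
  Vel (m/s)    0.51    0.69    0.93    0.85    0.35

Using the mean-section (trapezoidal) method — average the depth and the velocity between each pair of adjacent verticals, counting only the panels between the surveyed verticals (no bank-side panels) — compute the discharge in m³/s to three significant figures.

Panel 1-2: Δb = 4.2 m, d̄ = (0.10+0.26)/2 = 0.18, v̄ = (0.51+0.69)/2 = 0.6 → q = 4.2×0.18×0.6 = 0.4536 m³/s
Panel 2-3: Δb = 1.4 m, d̄ = (0.26+0.32)/2 = 0.29, v̄ = (0.69+0.93)/2 = 0.81 → q = 1.4×0.29×0.81 = 0.3289 m³/s
Panel 3-4: Δb = 1.2 m, d̄ = (0.32+0.25)/2 = 0.285, v̄ = (0.93+0.85)/2 = 0.89 → q = 1.2×0.285×0.89 = 0.3044 m³/s
Panel 4-5: Δb = 3.6 m, d̄ = (0.25+0.09)/2 = 0.17, v̄ = (0.85+0.35)/2 = 0.6 → q = 3.6×0.17×0.6 = 0.3672 m³/s
Q = Σ q = 1.454 m³/s

1.45 m³/s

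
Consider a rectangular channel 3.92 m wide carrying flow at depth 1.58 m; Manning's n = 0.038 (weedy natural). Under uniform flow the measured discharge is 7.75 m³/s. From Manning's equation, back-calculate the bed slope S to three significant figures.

A = b·y = 3.92 × 1.58 = 6.194 m²
P = b + 2y = 3.92 + 2×1.58 = 7.080 m
R = A/P = 6.194/7.080 = 0.8748 m
S = (Q·n / (1·A·R^(2/3)))² = (7.75×0.038 / (1×6.194×0.9147))² = 0.002702

0.00270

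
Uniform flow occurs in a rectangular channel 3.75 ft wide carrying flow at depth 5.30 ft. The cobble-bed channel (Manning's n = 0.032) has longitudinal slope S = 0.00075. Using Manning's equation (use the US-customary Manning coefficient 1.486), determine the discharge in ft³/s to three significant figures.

31.4 ft³/s

A = b·y = 3.75 × 5.30 = 19.88 ft²
P = b + 2y = 3.75 + 2×5.30 = 14.35 ft
R = A/P = 19.88/14.35 = 1.385 ft
Q = (1.486/n)·A·R^(2/3)·S^(1/2) = (1.486/0.032) × 19.88 × 1.385^(2/3) × 0.00075^(1/2) = 31.41 ft³/s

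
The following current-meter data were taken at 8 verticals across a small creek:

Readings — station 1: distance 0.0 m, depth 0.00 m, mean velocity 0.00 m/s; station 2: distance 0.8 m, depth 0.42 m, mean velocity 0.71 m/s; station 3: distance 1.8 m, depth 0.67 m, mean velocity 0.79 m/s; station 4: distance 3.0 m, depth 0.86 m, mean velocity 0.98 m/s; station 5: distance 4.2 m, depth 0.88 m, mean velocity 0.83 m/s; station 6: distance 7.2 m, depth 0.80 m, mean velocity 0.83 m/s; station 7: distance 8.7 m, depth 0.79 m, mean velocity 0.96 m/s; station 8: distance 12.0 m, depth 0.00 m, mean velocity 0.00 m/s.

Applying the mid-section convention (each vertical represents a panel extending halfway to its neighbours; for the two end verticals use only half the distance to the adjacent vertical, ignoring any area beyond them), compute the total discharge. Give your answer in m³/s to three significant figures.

w_2 = (1.8 − 0.0)/2 = 0.9 m; q_2 = 0.71 × 0.42 × 0.9 = 0.2684 m³/s
w_3 = (3.0 − 0.8)/2 = 1.1 m; q_3 = 0.79 × 0.67 × 1.1 = 0.5822 m³/s
w_4 = (4.2 − 1.8)/2 = 1.2 m; q_4 = 0.98 × 0.86 × 1.2 = 1.011 m³/s
w_5 = (7.2 − 3.0)/2 = 2.1 m; q_5 = 0.83 × 0.88 × 2.1 = 1.534 m³/s
w_6 = (8.7 − 4.2)/2 = 2.25 m; q_6 = 0.83 × 0.80 × 2.25 = 1.494 m³/s
w_7 = (12.0 − 7.2)/2 = 2.4 m; q_7 = 0.96 × 0.79 × 2.4 = 1.820 m³/s
Stations 1, 8 contribute zero (depth or velocity is 0).
Q = Σ qᵢ = 6.710 m³/s

6.71 m³/s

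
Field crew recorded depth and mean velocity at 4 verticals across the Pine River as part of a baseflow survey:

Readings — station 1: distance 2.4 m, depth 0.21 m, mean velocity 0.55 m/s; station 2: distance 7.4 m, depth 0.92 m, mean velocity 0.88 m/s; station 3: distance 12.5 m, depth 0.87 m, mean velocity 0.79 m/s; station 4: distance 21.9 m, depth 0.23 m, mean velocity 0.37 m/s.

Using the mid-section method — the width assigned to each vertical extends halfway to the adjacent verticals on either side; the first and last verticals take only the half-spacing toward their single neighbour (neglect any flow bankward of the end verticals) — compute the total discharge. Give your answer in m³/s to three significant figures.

9.76 m³/s

w_1 = (7.4 − 2.4)/2 = 2.5 m; q_1 = 0.55 × 0.21 × 2.5 = 0.2888 m³/s
w_2 = (12.5 − 2.4)/2 = 5.05 m; q_2 = 0.88 × 0.92 × 5.05 = 4.088 m³/s
w_3 = (21.9 − 7.4)/2 = 7.25 m; q_3 = 0.79 × 0.87 × 7.25 = 4.983 m³/s
w_4 = (21.9 − 12.5)/2 = 4.7 m; q_4 = 0.37 × 0.23 × 4.7 = 0.4000 m³/s
Q = Σ qᵢ = 9.760 m³/s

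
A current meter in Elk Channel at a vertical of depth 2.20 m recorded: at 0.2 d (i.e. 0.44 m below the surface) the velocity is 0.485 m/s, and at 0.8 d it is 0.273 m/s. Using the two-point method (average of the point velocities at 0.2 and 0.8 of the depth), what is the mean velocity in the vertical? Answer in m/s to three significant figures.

v̄ = (0.485 + 0.273) / 2 = 0.3790 m/s

0.379 m/s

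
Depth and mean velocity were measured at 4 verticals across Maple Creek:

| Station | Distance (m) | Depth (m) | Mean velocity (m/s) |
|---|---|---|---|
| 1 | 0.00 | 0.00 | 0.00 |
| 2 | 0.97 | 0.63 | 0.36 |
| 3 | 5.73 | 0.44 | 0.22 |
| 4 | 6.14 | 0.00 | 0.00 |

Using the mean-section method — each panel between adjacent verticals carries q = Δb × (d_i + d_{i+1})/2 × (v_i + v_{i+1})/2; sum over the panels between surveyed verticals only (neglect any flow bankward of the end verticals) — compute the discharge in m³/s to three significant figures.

Panel 1-2: Δb = 0.97 m, d̄ = (0.00+0.63)/2 = 0.315, v̄ = (0.00+0.36)/2 = 0.18 → q = 0.97×0.315×0.18 = 0.05500 m³/s
Panel 2-3: Δb = 4.76 m, d̄ = (0.63+0.44)/2 = 0.535, v̄ = (0.36+0.22)/2 = 0.29 → q = 4.76×0.535×0.29 = 0.7385 m³/s
Panel 3-4: Δb = 0.41 m, d̄ = (0.44+0.00)/2 = 0.22, v̄ = (0.22+0.00)/2 = 0.11 → q = 0.41×0.22×0.11 = 0.009922 m³/s
Q = Σ q = 0.8034 m³/s

0.803 m³/s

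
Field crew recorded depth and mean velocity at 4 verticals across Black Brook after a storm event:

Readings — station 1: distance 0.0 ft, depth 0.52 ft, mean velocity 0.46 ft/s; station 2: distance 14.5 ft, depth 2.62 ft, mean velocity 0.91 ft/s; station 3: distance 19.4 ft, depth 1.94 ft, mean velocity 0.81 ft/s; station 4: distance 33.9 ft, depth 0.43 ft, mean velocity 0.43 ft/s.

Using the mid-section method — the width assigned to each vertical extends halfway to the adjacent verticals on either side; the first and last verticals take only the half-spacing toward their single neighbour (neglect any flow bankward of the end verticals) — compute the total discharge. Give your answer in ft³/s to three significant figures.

w_1 = (14.5 − 0.0)/2 = 7.25 ft; q_1 = 0.46 × 0.52 × 7.25 = 1.734 ft³/s
w_2 = (19.4 − 0.0)/2 = 9.7 ft; q_2 = 0.91 × 2.62 × 9.7 = 23.13 ft³/s
w_3 = (33.9 − 14.5)/2 = 9.7 ft; q_3 = 0.81 × 1.94 × 9.7 = 15.24 ft³/s
w_4 = (33.9 − 19.4)/2 = 7.25 ft; q_4 = 0.43 × 0.43 × 7.25 = 1.341 ft³/s
Q = Σ qᵢ = 41.44 ft³/s

41.4 ft³/s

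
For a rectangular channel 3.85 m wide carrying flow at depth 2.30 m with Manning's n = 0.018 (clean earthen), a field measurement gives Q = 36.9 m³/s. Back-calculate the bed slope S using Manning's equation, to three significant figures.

0.00529

A = b·y = 3.85 × 2.30 = 8.855 m²
P = b + 2y = 3.85 + 2×2.30 = 8.450 m
R = A/P = 8.855/8.450 = 1.048 m
S = (Q·n / (1·A·R^(2/3)))² = (36.9×0.018 / (1×8.855×1.032))² = 0.005286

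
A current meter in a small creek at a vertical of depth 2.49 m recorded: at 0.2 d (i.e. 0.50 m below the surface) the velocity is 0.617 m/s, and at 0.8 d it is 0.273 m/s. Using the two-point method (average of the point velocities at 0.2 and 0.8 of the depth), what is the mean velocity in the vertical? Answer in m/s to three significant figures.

0.445 m/s

v̄ = (0.617 + 0.273) / 2 = 0.4450 m/s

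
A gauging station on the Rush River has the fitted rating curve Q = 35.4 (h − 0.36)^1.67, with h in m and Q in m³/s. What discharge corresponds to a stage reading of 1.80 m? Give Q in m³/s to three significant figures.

Q = 35.4 × (1.80 − 0.36)^1.67 = 35.4 × 1.44^1.67 = 65.08 m³/s

65.1 m³/s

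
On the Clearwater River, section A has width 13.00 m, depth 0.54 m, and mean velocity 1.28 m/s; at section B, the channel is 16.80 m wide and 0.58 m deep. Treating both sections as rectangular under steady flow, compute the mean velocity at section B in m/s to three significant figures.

Q = A₁V₁ = (13.00×0.54) × 1.28 = 8.986 m³/s
A₂ = 16.80 × 0.58 = 9.744 m²
V₂ = Q/A₂ = 8.986/9.744 = 0.9222 m/s

0.922 m/s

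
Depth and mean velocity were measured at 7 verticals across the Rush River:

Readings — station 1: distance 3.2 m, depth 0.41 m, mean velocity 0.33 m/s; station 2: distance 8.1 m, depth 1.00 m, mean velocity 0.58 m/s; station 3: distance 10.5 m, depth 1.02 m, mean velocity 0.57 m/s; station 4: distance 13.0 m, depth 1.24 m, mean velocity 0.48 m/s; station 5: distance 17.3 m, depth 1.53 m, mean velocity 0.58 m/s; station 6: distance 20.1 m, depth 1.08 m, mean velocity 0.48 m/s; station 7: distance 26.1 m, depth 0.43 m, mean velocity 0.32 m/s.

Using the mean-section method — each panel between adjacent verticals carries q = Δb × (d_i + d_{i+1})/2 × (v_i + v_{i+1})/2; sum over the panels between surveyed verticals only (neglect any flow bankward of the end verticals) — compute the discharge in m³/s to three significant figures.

Panel 1-2: Δb = 4.9 m, d̄ = (0.41+1.00)/2 = 0.705, v̄ = (0.33+0.58)/2 = 0.455 → q = 4.9×0.705×0.455 = 1.572 m³/s
Panel 2-3: Δb = 2.4 m, d̄ = (1.00+1.02)/2 = 1.01, v̄ = (0.58+0.57)/2 = 0.575 → q = 2.4×1.01×0.575 = 1.394 m³/s
Panel 3-4: Δb = 2.5 m, d̄ = (1.02+1.24)/2 = 1.13, v̄ = (0.57+0.48)/2 = 0.525 → q = 2.5×1.13×0.525 = 1.483 m³/s
Panel 4-5: Δb = 4.3 m, d̄ = (1.24+1.53)/2 = 1.385, v̄ = (0.48+0.58)/2 = 0.53 → q = 4.3×1.385×0.53 = 3.156 m³/s
Panel 5-6: Δb = 2.8 m, d̄ = (1.53+1.08)/2 = 1.305, v̄ = (0.58+0.48)/2 = 0.53 → q = 2.8×1.305×0.53 = 1.937 m³/s
Panel 6-7: Δb = 6 m, d̄ = (1.08+0.43)/2 = 0.755, v̄ = (0.48+0.32)/2 = 0.4 → q = 6×0.755×0.4 = 1.812 m³/s
Q = Σ q = 11.35 m³/s

11.4 m³/s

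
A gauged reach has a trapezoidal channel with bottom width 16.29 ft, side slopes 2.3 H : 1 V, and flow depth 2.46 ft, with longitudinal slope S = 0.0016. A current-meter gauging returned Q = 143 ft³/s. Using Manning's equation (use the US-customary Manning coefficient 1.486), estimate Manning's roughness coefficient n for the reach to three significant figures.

A = (b + z·y)·y = (16.29 + 2.3×2.46)×2.46 = 53.99 ft²
P = b + 2y√(1+z²) = 16.29 + 2×2.46×√(1+2.3²) = 28.63 ft
R = A/P = 53.99/28.63 = 1.886 ft
n = (1.486/Q)·A·R^(2/3)·S^(1/2) = (1.486/143) × 53.99 × 1.526 × 0.04000 = 0.03426

0.0343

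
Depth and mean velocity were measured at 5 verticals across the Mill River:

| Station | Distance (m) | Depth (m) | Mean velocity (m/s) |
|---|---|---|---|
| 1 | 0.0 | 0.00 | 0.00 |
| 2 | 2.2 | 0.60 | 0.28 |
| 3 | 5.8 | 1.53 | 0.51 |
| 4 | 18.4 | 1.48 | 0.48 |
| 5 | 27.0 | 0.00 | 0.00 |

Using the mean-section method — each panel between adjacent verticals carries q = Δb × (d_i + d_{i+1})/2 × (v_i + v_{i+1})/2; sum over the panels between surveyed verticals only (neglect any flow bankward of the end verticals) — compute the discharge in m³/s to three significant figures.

12.5 m³/s

Panel 1-2: Δb = 2.2 m, d̄ = (0.00+0.60)/2 = 0.3, v̄ = (0.00+0.28)/2 = 0.14 → q = 2.2×0.3×0.14 = 0.09240 m³/s
Panel 2-3: Δb = 3.6 m, d̄ = (0.60+1.53)/2 = 1.065, v̄ = (0.28+0.51)/2 = 0.395 → q = 3.6×1.065×0.395 = 1.514 m³/s
Panel 3-4: Δb = 12.6 m, d̄ = (1.53+1.48)/2 = 1.505, v̄ = (0.51+0.48)/2 = 0.495 → q = 12.6×1.505×0.495 = 9.387 m³/s
Panel 4-5: Δb = 8.6 m, d̄ = (1.48+0.00)/2 = 0.74, v̄ = (0.48+0.00)/2 = 0.24 → q = 8.6×0.74×0.24 = 1.527 m³/s
Q = Σ q = 12.52 m³/s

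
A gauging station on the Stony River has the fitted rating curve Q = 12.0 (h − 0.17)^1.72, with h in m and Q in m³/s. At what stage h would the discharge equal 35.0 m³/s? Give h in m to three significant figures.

2.03 m

h − h₀ = (Q/C)^(1/b) = (35.0/12.0)^(1/1.72) = 1.863 m
h = 0.17 + 1.863 = 2.033 m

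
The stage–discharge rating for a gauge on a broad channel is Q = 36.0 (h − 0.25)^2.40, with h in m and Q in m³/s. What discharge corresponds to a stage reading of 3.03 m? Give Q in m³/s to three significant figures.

Q = 36.0 × (3.03 − 0.25)^2.40 = 36.0 × 2.78^2.40 = 418.8 m³/s

419 m³/s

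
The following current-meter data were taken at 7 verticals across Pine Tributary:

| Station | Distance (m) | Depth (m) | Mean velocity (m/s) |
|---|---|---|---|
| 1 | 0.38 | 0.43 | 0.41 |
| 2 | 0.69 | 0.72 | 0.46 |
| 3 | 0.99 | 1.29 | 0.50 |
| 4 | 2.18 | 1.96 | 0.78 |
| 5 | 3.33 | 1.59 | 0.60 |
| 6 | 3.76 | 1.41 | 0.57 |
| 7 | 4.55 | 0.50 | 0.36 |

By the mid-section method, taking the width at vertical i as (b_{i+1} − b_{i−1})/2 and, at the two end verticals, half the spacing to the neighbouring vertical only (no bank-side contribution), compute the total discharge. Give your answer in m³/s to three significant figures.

3.71 m³/s

w_1 = (0.69 − 0.38)/2 = 0.155 m; q_1 = 0.41 × 0.43 × 0.155 = 0.02733 m³/s
w_2 = (0.99 − 0.38)/2 = 0.305 m; q_2 = 0.46 × 0.72 × 0.305 = 0.1010 m³/s
w_3 = (2.18 − 0.69)/2 = 0.745 m; q_3 = 0.50 × 1.29 × 0.745 = 0.4805 m³/s
w_4 = (3.33 − 0.99)/2 = 1.17 m; q_4 = 0.78 × 1.96 × 1.17 = 1.789 m³/s
w_5 = (3.76 − 2.18)/2 = 0.79 m; q_5 = 0.60 × 1.59 × 0.79 = 0.7537 m³/s
w_6 = (4.55 − 3.33)/2 = 0.61 m; q_6 = 0.57 × 1.41 × 0.61 = 0.4903 m³/s
w_7 = (4.55 − 3.76)/2 = 0.395 m; q_7 = 0.36 × 0.50 × 0.395 = 0.07110 m³/s
Q = Σ qᵢ = 3.713 m³/s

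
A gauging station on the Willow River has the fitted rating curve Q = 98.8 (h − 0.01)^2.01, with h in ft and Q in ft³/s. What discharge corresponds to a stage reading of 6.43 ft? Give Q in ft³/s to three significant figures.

4150 ft³/s

Q = 98.8 × (6.43 − 0.01)^2.01 = 98.8 × 6.42^2.01 = 4149 ft³/s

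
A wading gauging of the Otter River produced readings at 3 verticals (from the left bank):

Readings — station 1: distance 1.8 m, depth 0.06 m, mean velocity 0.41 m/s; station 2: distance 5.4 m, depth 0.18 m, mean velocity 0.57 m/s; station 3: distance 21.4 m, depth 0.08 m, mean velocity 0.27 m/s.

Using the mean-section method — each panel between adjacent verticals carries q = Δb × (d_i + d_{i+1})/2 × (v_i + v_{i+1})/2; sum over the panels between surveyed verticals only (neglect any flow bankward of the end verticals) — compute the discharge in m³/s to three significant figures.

Panel 1-2: Δb = 3.6 m, d̄ = (0.06+0.18)/2 = 0.12, v̄ = (0.41+0.57)/2 = 0.49 → q = 3.6×0.12×0.49 = 0.2117 m³/s
Panel 2-3: Δb = 16 m, d̄ = (0.18+0.08)/2 = 0.13, v̄ = (0.57+0.27)/2 = 0.42 → q = 16×0.13×0.42 = 0.8736 m³/s
Q = Σ q = 1.085 m³/s

1.09 m³/s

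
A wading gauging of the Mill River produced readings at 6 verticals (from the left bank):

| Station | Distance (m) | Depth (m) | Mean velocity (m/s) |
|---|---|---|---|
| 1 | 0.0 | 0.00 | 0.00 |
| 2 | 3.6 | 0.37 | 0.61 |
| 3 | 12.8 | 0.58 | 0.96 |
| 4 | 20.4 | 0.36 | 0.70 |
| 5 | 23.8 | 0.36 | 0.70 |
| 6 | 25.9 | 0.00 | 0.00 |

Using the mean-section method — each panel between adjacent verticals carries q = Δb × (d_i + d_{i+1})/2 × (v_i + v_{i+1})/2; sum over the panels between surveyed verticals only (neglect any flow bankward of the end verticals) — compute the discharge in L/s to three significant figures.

Panel 1-2: Δb = 3.6 m, d̄ = (0.00+0.37)/2 = 0.185, v̄ = (0.00+0.61)/2 = 0.305 → q = 3.6×0.185×0.305 = 0.2031 m³/s
Panel 2-3: Δb = 9.2 m, d̄ = (0.37+0.58)/2 = 0.475, v̄ = (0.61+0.96)/2 = 0.785 → q = 9.2×0.475×0.785 = 3.430 m³/s
Panel 3-4: Δb = 7.6 m, d̄ = (0.58+0.36)/2 = 0.47, v̄ = (0.96+0.70)/2 = 0.83 → q = 7.6×0.47×0.83 = 2.965 m³/s
Panel 4-5: Δb = 3.4 m, d̄ = (0.36+0.36)/2 = 0.36, v̄ = (0.70+0.70)/2 = 0.7 → q = 3.4×0.36×0.7 = 0.8568 m³/s
Panel 5-6: Δb = 2.1 m, d̄ = (0.36+0.00)/2 = 0.18, v̄ = (0.70+0.00)/2 = 0.35 → q = 2.1×0.18×0.35 = 0.1323 m³/s
Q = Σ q = 7.587 m³/s
= 7.587 × 1000 = 7587 L/s

7590 L/s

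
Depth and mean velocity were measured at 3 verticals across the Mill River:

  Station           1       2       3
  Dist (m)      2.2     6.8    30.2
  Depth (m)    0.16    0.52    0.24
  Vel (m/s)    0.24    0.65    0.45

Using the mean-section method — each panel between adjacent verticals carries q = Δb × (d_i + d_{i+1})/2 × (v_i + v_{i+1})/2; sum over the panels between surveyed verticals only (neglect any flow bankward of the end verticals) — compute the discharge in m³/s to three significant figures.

Panel 1-2: Δb = 4.6 m, d̄ = (0.16+0.52)/2 = 0.34, v̄ = (0.24+0.65)/2 = 0.445 → q = 4.6×0.34×0.445 = 0.6960 m³/s
Panel 2-3: Δb = 23.4 m, d̄ = (0.52+0.24)/2 = 0.38, v̄ = (0.65+0.45)/2 = 0.55 → q = 23.4×0.38×0.55 = 4.891 m³/s
Q = Σ q = 5.587 m³/s

5.59 m³/s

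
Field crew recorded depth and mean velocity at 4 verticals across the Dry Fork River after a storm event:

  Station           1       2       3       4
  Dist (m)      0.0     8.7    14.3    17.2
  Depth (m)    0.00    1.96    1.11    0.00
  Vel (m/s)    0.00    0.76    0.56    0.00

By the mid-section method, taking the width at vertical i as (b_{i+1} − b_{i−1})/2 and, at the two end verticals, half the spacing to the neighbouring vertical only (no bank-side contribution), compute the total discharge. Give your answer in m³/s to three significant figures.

13.3 m³/s

w_2 = (14.3 − 0.0)/2 = 7.15 m; q_2 = 0.76 × 1.96 × 7.15 = 10.65 m³/s
w_3 = (17.2 − 8.7)/2 = 4.25 m; q_3 = 0.56 × 1.11 × 4.25 = 2.642 m³/s
Stations 1, 4 contribute zero (depth or velocity is 0).
Q = Σ qᵢ = 13.29 m³/s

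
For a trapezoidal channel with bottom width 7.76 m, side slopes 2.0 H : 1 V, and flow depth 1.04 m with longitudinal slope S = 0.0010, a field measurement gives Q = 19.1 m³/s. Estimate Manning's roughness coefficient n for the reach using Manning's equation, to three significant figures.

A = (b + z·y)·y = (7.76 + 2.0×1.04)×1.04 = 10.23 m²
P = b + 2y√(1+z²) = 7.76 + 2×1.04×√(1+2.0²) = 12.41 m
R = A/P = 10.23/12.41 = 0.8246 m
n = (1/Q)·A·R^(2/3)·S^(1/2) = (1/19.1) × 10.23 × 0.8793 × 0.03162 = 0.01490

0.0149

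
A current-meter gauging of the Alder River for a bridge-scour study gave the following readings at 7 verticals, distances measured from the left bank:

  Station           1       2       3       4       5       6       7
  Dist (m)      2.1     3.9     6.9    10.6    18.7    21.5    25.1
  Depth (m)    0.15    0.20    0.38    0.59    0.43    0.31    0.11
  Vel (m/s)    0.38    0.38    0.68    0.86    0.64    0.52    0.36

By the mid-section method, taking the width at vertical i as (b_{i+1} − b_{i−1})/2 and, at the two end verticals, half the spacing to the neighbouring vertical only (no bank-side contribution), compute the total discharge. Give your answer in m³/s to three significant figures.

w_1 = (3.9 − 2.1)/2 = 0.9 m; q_1 = 0.38 × 0.15 × 0.9 = 0.05130 m³/s
w_2 = (6.9 − 2.1)/2 = 2.4 m; q_2 = 0.38 × 0.20 × 2.4 = 0.1824 m³/s
w_3 = (10.6 − 3.9)/2 = 3.35 m; q_3 = 0.68 × 0.38 × 3.35 = 0.8656 m³/s
w_4 = (18.7 − 6.9)/2 = 5.9 m; q_4 = 0.86 × 0.59 × 5.9 = 2.994 m³/s
w_5 = (21.5 − 10.6)/2 = 5.45 m; q_5 = 0.64 × 0.43 × 5.45 = 1.500 m³/s
w_6 = (25.1 − 18.7)/2 = 3.2 m; q_6 = 0.52 × 0.31 × 3.2 = 0.5158 m³/s
w_7 = (25.1 − 21.5)/2 = 1.8 m; q_7 = 0.36 × 0.11 × 1.8 = 0.07128 m³/s
Q = Σ qᵢ = 6.180 m³/s

6.18 m³/s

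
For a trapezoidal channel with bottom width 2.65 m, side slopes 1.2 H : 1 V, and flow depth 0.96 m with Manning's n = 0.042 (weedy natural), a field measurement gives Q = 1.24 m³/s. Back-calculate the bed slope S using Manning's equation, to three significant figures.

A = (b + z·y)·y = (2.65 + 1.2×0.96)×0.96 = 3.650 m²
P = b + 2y√(1+z²) = 2.65 + 2×0.96×√(1+1.2²) = 5.649 m
R = A/P = 3.650/5.649 = 0.6461 m
S = (Q·n / (1·A·R^(2/3)))² = (1.24×0.042 / (1×3.650×0.7474))² = 0.0003645

0.000365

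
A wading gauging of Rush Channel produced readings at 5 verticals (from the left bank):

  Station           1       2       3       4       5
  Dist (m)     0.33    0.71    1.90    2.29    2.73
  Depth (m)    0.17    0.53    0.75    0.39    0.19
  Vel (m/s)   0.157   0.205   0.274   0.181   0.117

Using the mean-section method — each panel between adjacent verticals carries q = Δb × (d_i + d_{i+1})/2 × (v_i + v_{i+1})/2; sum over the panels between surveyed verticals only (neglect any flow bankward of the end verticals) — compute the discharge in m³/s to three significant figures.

0.276 m³/s

Panel 1-2: Δb = 0.38 m, d̄ = (0.17+0.53)/2 = 0.35, v̄ = (0.157+0.205)/2 = 0.181 → q = 0.38×0.35×0.181 = 0.02407 m³/s
Panel 2-3: Δb = 1.19 m, d̄ = (0.53+0.75)/2 = 0.64, v̄ = (0.205+0.274)/2 = 0.2395 → q = 1.19×0.64×0.2395 = 0.1824 m³/s
Panel 3-4: Δb = 0.39 m, d̄ = (0.75+0.39)/2 = 0.57, v̄ = (0.274+0.181)/2 = 0.2275 → q = 0.39×0.57×0.2275 = 0.05057 m³/s
Panel 4-5: Δb = 0.44 m, d̄ = (0.39+0.19)/2 = 0.29, v̄ = (0.181+0.117)/2 = 0.149 → q = 0.44×0.29×0.149 = 0.01901 m³/s
Q = Σ q = 0.2761 m³/s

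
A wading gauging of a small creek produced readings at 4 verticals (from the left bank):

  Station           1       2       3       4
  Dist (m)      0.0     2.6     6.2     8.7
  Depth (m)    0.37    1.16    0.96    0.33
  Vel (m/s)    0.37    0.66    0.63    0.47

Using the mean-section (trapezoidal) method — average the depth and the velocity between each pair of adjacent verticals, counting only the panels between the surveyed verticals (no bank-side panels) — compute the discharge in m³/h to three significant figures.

15700 m³/h

Panel 1-2: Δb = 2.6 m, d̄ = (0.37+1.16)/2 = 0.765, v̄ = (0.37+0.66)/2 = 0.515 → q = 2.6×0.765×0.515 = 1.024 m³/s
Panel 2-3: Δb = 3.6 m, d̄ = (1.16+0.96)/2 = 1.06, v̄ = (0.66+0.63)/2 = 0.645 → q = 3.6×1.06×0.645 = 2.461 m³/s
Panel 3-4: Δb = 2.5 m, d̄ = (0.96+0.33)/2 = 0.645, v̄ = (0.63+0.47)/2 = 0.55 → q = 2.5×0.645×0.55 = 0.8869 m³/s
Q = Σ q = 4.373 m³/s
= 4.373 × 3600 = 15740 m³/h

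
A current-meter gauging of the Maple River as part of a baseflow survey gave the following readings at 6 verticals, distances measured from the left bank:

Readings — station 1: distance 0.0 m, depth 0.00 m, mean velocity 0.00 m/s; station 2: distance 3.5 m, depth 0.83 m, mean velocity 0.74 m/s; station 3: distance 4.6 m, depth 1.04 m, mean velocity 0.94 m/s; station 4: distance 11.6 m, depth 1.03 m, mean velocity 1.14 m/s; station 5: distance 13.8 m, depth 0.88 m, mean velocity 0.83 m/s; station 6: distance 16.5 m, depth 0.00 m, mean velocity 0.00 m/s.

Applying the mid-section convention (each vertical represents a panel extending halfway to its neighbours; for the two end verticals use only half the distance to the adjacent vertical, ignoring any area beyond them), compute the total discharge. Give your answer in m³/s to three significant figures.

w_2 = (4.6 − 0.0)/2 = 2.3 m; q_2 = 0.74 × 0.83 × 2.3 = 1.413 m³/s
w_3 = (11.6 − 3.5)/2 = 4.05 m; q_3 = 0.94 × 1.04 × 4.05 = 3.959 m³/s
w_4 = (13.8 − 4.6)/2 = 4.6 m; q_4 = 1.14 × 1.03 × 4.6 = 5.401 m³/s
w_5 = (16.5 − 11.6)/2 = 2.45 m; q_5 = 0.83 × 0.88 × 2.45 = 1.789 m³/s
Stations 1, 6 contribute zero (depth or velocity is 0).
Q = Σ qᵢ = 12.56 m³/s

12.6 m³/s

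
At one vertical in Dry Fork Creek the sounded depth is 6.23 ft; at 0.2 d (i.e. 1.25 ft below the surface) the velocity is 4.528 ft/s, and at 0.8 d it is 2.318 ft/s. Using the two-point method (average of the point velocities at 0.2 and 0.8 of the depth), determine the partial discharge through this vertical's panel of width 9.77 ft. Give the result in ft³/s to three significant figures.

v̄ = (4.528 + 2.318) / 2 = 3.423 ft/s
q = v̄ × d × w = 3.423 × 6.23 × 9.77 = 208.3 ft³/s

208 ft³/s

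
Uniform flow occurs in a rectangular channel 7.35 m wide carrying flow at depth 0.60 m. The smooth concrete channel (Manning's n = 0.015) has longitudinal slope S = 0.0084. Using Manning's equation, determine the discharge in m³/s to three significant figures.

A = b·y = 7.35 × 0.60 = 4.410 m²
P = b + 2y = 7.35 + 2×0.60 = 8.550 m
R = A/P = 4.410/8.550 = 0.5158 m
Q = (1/n)·A·R^(2/3)·S^(1/2) = (1/0.015) × 4.410 × 0.5158^(2/3) × 0.0084^(1/2) = 17.33 m³/s

17.3 m³/s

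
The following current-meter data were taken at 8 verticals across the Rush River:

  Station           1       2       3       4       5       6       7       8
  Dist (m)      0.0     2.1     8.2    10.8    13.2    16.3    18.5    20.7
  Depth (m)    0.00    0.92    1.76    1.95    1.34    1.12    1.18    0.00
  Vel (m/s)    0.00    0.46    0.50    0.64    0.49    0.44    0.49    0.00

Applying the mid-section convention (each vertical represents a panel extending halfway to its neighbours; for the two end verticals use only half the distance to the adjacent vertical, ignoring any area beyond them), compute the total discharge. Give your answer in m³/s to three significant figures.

w_2 = (8.2 − 0.0)/2 = 4.1 m; q_2 = 0.46 × 0.92 × 4.1 = 1.735 m³/s
w_3 = (10.8 − 2.1)/2 = 4.35 m; q_3 = 0.50 × 1.76 × 4.35 = 3.828 m³/s
w_4 = (13.2 − 8.2)/2 = 2.5 m; q_4 = 0.64 × 1.95 × 2.5 = 3.120 m³/s
w_5 = (16.3 − 10.8)/2 = 2.75 m; q_5 = 0.49 × 1.34 × 2.75 = 1.806 m³/s
w_6 = (18.5 − 13.2)/2 = 2.65 m; q_6 = 0.44 × 1.12 × 2.65 = 1.306 m³/s
w_7 = (20.7 − 16.3)/2 = 2.2 m; q_7 = 0.49 × 1.18 × 2.2 = 1.272 m³/s
Stations 1, 8 contribute zero (depth or velocity is 0).
Q = Σ qᵢ = 13.07 m³/s

13.1 m³/s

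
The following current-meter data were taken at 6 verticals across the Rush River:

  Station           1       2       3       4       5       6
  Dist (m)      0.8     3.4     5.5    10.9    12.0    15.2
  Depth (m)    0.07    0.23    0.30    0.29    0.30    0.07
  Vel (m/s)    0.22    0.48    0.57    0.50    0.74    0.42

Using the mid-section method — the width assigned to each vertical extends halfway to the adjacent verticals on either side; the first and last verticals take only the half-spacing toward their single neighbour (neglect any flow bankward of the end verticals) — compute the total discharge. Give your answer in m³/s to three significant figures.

1.92 m³/s

w_1 = (3.4 − 0.8)/2 = 1.3 m; q_1 = 0.22 × 0.07 × 1.3 = 0.02002 m³/s
w_2 = (5.5 − 0.8)/2 = 2.35 m; q_2 = 0.48 × 0.23 × 2.35 = 0.2594 m³/s
w_3 = (10.9 − 3.4)/2 = 3.75 m; q_3 = 0.57 × 0.30 × 3.75 = 0.6413 m³/s
w_4 = (12.0 − 5.5)/2 = 3.25 m; q_4 = 0.50 × 0.29 × 3.25 = 0.4713 m³/s
w_5 = (15.2 − 10.9)/2 = 2.15 m; q_5 = 0.74 × 0.30 × 2.15 = 0.4773 m³/s
w_6 = (15.2 − 12.0)/2 = 1.6 m; q_6 = 0.42 × 0.07 × 1.6 = 0.04704 m³/s
Q = Σ qᵢ = 1.916 m³/s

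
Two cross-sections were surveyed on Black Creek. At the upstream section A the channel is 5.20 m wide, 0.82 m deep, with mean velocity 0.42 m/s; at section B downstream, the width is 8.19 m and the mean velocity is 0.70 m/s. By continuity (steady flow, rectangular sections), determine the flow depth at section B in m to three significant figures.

Q = A₁V₁ = (5.20×0.82) × 0.42 = 1.791 m³/s
d₂ = Q/(b₂ V₂) = 1.791/(8.19×0.70) = 0.3124 m

0.312 m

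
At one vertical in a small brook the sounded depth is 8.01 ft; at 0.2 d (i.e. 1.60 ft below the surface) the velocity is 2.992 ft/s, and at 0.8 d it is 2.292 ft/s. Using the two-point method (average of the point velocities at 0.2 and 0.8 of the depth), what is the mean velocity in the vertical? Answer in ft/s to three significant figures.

2.64 ft/s

v̄ = (2.992 + 2.292) / 2 = 2.642 ft/s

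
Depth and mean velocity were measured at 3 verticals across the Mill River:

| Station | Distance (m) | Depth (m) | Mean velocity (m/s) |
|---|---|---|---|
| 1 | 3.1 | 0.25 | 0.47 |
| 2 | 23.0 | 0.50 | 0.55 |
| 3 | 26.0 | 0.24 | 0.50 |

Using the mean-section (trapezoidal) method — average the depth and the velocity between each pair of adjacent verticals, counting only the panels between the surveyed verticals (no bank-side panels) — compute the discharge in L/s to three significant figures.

Panel 1-2: Δb = 19.9 m, d̄ = (0.25+0.50)/2 = 0.375, v̄ = (0.47+0.55)/2 = 0.51 → q = 19.9×0.375×0.51 = 3.806 m³/s
Panel 2-3: Δb = 3 m, d̄ = (0.50+0.24)/2 = 0.37, v̄ = (0.55+0.50)/2 = 0.525 → q = 3×0.37×0.525 = 0.5828 m³/s
Q = Σ q = 4.389 m³/s
= 4.389 × 1000 = 4389 L/s

4390 L/s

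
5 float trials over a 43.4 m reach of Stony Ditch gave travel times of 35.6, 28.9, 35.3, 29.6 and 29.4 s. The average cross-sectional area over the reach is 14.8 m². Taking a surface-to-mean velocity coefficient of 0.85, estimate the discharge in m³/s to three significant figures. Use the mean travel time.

t̄ = (35.6 + 28.9 + 35.3 + 29.6 + 29.4) / 5 = 31.76 s
v_surface = L / t̄ = 43.4 / 31.76 = 1.366 m/s
v_mean = 0.85 × 1.366 = 1.162 m/s
Q = A × v_mean = 14.8 × 1.162 = 17.19 m³/s

17.2 m³/s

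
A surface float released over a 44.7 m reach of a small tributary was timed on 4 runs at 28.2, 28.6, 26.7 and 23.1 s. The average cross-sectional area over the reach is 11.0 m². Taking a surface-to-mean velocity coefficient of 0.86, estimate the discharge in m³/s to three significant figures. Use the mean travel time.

15.9 m³/s

t̄ = (28.2 + 28.6 + 26.7 + 23.1) / 4 = 26.65 s
v_surface = L / t̄ = 44.7 / 26.65 = 1.677 m/s
v_mean = 0.86 × 1.677 = 1.442 m/s
Q = A × v_mean = 11.0 × 1.442 = 15.87 m³/s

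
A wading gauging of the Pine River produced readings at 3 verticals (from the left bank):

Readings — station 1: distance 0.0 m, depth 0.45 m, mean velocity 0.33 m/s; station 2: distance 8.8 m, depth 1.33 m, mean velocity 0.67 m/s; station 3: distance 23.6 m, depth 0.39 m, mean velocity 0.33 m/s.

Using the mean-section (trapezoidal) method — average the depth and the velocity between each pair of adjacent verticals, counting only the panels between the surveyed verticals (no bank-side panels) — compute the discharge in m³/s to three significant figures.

Panel 1-2: Δb = 8.8 m, d̄ = (0.45+1.33)/2 = 0.89, v̄ = (0.33+0.67)/2 = 0.5 → q = 8.8×0.89×0.5 = 3.916 m³/s
Panel 2-3: Δb = 14.8 m, d̄ = (1.33+0.39)/2 = 0.86, v̄ = (0.67+0.33)/2 = 0.5 → q = 14.8×0.86×0.5 = 6.364 m³/s
Q = Σ q = 10.28 m³/s

10.3 m³/s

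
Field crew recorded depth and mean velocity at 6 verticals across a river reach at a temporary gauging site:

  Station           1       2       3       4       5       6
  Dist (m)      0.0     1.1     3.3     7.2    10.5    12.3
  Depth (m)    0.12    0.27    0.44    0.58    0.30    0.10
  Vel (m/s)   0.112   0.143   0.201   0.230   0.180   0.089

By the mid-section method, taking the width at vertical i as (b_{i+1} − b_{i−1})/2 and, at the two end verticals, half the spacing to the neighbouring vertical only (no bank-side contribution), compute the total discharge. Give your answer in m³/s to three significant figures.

0.967 m³/s

w_1 = (1.1 − 0.0)/2 = 0.55 m; q_1 = 0.112 × 0.12 × 0.55 = 0.007392 m³/s
w_2 = (3.3 − 0.0)/2 = 1.65 m; q_2 = 0.143 × 0.27 × 1.65 = 0.06371 m³/s
w_3 = (7.2 − 1.1)/2 = 3.05 m; q_3 = 0.201 × 0.44 × 3.05 = 0.2697 m³/s
w_4 = (10.5 − 3.3)/2 = 3.6 m; q_4 = 0.230 × 0.58 × 3.6 = 0.4802 m³/s
w_5 = (12.3 − 7.2)/2 = 2.55 m; q_5 = 0.180 × 0.30 × 2.55 = 0.1377 m³/s
w_6 = (12.3 − 10.5)/2 = 0.9 m; q_6 = 0.089 × 0.10 × 0.9 = 0.008010 m³/s
Q = Σ qᵢ = 0.9668 m³/s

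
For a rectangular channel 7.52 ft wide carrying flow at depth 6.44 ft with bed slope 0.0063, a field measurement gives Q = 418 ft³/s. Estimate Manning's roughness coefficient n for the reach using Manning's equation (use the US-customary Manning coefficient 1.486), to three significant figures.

0.0243

A = b·y = 7.52 × 6.44 = 48.43 ft²
P = b + 2y = 7.52 + 2×6.44 = 20.40 ft
R = A/P = 48.43/20.40 = 2.374 ft
n = (1.486/Q)·A·R^(2/3)·S^(1/2) = (1.486/418) × 48.43 × 1.780 × 0.07937 = 0.02432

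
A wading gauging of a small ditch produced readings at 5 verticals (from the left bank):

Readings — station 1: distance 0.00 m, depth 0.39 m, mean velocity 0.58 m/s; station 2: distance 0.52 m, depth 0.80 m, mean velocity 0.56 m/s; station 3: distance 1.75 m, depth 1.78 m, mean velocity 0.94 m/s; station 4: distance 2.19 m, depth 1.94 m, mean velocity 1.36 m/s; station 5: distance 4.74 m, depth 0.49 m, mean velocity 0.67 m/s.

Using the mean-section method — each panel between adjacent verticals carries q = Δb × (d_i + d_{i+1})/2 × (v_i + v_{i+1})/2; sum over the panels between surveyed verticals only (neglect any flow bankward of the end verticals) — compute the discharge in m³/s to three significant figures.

Panel 1-2: Δb = 0.52 m, d̄ = (0.39+0.80)/2 = 0.595, v̄ = (0.58+0.56)/2 = 0.57 → q = 0.52×0.595×0.57 = 0.1764 m³/s
Panel 2-3: Δb = 1.23 m, d̄ = (0.80+1.78)/2 = 1.29, v̄ = (0.56+0.94)/2 = 0.75 → q = 1.23×1.29×0.75 = 1.190 m³/s
Panel 3-4: Δb = 0.44 m, d̄ = (1.78+1.94)/2 = 1.86, v̄ = (0.94+1.36)/2 = 1.15 → q = 0.44×1.86×1.15 = 0.9412 m³/s
Panel 4-5: Δb = 2.55 m, d̄ = (1.94+0.49)/2 = 1.215, v̄ = (1.36+0.67)/2 = 1.015 → q = 2.55×1.215×1.015 = 3.145 m³/s
Q = Σ q = 5.452 m³/s

5.45 m³/s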